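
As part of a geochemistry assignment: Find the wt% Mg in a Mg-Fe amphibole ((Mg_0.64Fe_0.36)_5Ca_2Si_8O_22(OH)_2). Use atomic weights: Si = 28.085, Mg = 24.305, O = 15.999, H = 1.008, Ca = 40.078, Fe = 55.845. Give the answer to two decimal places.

Molar mass of (Mg_0.64Fe_0.36)_5Ca_2Si_8O_22(OH)_2: 3.20×24.305 + 1.80×55.845 + 2×40.078 + 8×28.085 + 24×15.999 + 2×1.008 = 869.125 g/mol.
Mass of Mg per formula unit: 3.20 × 24.305 = 77.776 g.
Weight fraction Mg = 77.776 / 869.125 = 0.0895.

8.95 mass %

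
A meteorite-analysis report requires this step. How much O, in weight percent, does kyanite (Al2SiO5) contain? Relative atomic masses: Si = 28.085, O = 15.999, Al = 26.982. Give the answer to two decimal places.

49.37 weight percent

M(Al2SiO5) = 162.044 g/mol.
O contributes 5 × 15.999 = 79.995 g per mole.
79.995/162.044 = 0.4937 → 49.37%.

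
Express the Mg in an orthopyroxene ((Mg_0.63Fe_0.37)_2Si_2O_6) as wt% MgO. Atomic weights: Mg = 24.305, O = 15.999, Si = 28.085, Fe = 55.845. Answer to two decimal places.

Molar mass of (Mg_0.63Fe_0.37)_2Si_2O_6 = 1.26×24.305 + 0.74×55.845 + 2×28.085 + 6×15.999 = 224.114 g/mol.
Each formula unit contains 1.26 Mg, equivalent to 1.26/1 = 1.2600 mol MgO.
M(MgO) = 1×24.305 + 1×15.999 = 40.304 g/mol.
Mass of MgO per formula unit = 1.2600 × 40.304 = 50.783 g.
MgO wt% = 50.783 / 224.114 × 100 = 22.66%.

22.66 wt%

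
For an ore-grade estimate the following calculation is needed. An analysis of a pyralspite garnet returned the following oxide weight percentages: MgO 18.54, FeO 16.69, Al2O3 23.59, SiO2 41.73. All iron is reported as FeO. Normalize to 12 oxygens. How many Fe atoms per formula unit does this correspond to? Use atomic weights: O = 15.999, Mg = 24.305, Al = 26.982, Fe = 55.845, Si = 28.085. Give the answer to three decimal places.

MgO (M=40.304): mol = 0.46000; Mg = 0.46000, O = 0.46000.
FeO (M=71.844): mol = 0.23231; Fe = 0.23231, O = 0.23231.
Al2O3 (M=101.961): mol = 0.23136; Al = 0.46272, O = 0.69408.
SiO2 (M=60.083): mol = 0.69454; Si = 0.69454, O = 1.38908.
ΣO = 2.77547; factor = 12/ΣO = 4.32359.
Fe apfu = 0.23231 × 4.32359 = 1.004.

1.004 Fe apfu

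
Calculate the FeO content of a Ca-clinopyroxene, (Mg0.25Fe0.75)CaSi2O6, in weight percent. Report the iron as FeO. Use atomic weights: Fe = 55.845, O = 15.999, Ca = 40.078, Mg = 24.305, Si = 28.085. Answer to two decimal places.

22.43 wt%

M((Mg0.25Fe0.75)CaSi2O6) = 240.202 g/mol; M(FeO) = 71.844 g/mol.
Moles FeO per formula unit = 0.75 Fe ÷ 1 = 0.7500.
FeO fraction = (0.7500 × 71.844) / 240.202 = 53.883/240.202 = 0.2243.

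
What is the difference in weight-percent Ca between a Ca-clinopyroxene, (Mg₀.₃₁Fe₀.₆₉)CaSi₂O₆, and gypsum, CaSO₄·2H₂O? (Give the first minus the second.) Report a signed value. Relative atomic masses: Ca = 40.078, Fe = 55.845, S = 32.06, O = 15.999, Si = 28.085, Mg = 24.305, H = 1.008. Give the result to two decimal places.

First mineral: 40.078 g Ca in 238.310 g formula = 16.82 wt% Ca.
Second mineral: 40.078 g Ca in 172.164 g formula = 23.28 wt% Ca.
16.82% − 23.28% gives a difference of -6.46 percentage points.

-6.46 percentage points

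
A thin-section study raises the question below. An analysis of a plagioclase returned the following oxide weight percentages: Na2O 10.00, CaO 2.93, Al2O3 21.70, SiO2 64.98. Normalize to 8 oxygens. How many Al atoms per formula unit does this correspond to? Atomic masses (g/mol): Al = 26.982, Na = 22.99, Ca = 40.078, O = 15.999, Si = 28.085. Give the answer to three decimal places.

1.129 Al apfu

Na2O (M=61.979): mol = 0.16134; Na = 0.32268, O = 0.16134.
CaO (M=56.077): mol = 0.05225; Ca = 0.05225, O = 0.05225.
Al2O3 (M=101.961): mol = 0.21283; Al = 0.42566, O = 0.63849.
SiO2 (M=60.083): mol = 1.08150; Si = 1.08150, O = 2.16300.
ΣO = 3.01508; factor = 8/ΣO = 2.65333.
Al apfu = 0.42566 × 2.65333 = 1.129.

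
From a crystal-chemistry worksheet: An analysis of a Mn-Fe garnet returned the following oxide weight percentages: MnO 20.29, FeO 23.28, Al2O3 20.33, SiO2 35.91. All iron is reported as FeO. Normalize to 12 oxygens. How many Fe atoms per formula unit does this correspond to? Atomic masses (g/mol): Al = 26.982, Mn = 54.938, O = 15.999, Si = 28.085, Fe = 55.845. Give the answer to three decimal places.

1.618 Fe apfu

MnO: 20.29/70.937 = 0.28603 mol → 0.28603 mol Mn, 0.28603 mol O.
FeO: 23.28/71.844 = 0.32404 mol → 0.32404 mol Fe, 0.32404 mol O.
Al2O3: 20.33/101.961 = 0.19939 mol → 0.39878 mol Al, 0.59817 mol O.
SiO2: 35.91/60.083 = 0.59767 mol → 0.59767 mol Si, 1.19534 mol O.
Total oxygen = 2.40358 mol. Normalization factor = 12/2.40358 = 4.99255.
Fe per 12 O = 0.32404 × 4.99255 = 1.618.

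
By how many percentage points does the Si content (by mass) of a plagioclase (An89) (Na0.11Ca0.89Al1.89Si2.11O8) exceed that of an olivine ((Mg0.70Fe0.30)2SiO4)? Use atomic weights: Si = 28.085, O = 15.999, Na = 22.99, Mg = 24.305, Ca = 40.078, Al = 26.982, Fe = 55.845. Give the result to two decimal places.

3.84 percentage points

First mineral: 59.259 g Si in 276.446 g formula = 21.44 wt% Si.
Second mineral: 28.085 g Si in 159.615 g formula = 17.60 wt% Si.
21.44% − 17.60% gives a difference of 3.84 percentage points.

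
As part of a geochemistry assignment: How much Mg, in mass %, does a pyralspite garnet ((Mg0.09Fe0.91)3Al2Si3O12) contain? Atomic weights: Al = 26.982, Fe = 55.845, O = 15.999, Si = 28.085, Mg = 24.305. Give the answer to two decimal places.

Formula mass = 0.27*24.305 + 2.73*55.845 + 2*26.982 + 3*28.085 + 12*15.999 = 489.226 g/mol, of which 6.562 g is Mg.
So Mg makes up 6.562/489.226 = 0.0134 of the mass, i.e. 1.34%.

1.34 mass %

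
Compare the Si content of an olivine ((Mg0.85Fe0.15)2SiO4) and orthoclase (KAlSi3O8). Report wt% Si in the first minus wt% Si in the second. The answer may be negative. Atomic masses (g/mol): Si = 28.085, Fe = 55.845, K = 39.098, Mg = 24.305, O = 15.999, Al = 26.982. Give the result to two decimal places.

-11.57 percentage points

M((Mg0.85Fe0.15)2SiO4) = 150.153 g/mol, so wt% Si = 28.085/150.153 × 100 = 18.70%.
M(KAlSi3O8) = 278.327 g/mol, so wt% Si = 84.255/278.327 × 100 = 30.27%.
18.70 − 30.27 = -11.57 pp.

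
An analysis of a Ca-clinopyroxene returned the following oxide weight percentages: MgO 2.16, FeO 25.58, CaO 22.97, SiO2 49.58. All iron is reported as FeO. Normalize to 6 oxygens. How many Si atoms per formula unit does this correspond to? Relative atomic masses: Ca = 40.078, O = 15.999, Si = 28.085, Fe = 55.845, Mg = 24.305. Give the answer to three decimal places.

2.16 wt% MgO ÷ 40.304 g/mol = 0.05359 mol, giving 0.05359 Mg and 0.05359 O.
25.58 wt% FeO ÷ 71.844 g/mol = 0.35605 mol, giving 0.35605 Fe and 0.35605 O.
22.97 wt% CaO ÷ 56.077 g/mol = 0.40962 mol, giving 0.40962 Ca and 0.40962 O.
49.58 wt% SiO2 ÷ 60.083 g/mol = 0.82519 mol, giving 0.82519 Si and 1.65038 O.
Oxygen sums to 2.46964; scaling by 6/2.46964 = 2.42950 puts the formula on 6 O.
Si: 0.82519 × 2.42950 = 2.005 atoms per formula unit.

2.005 Si apfu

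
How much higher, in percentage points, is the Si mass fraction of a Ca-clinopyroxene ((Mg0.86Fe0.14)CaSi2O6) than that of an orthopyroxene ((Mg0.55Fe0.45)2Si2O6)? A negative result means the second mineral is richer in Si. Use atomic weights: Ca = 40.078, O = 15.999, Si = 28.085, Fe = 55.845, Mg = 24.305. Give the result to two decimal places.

0.91 percentage points

M((Mg0.86Fe0.14)CaSi2O6) = 220.963 g/mol, so wt% Si = 56.170/220.963 × 100 = 25.42%.
M((Mg0.55Fe0.45)2Si2O6) = 229.160 g/mol, so wt% Si = 56.170/229.160 × 100 = 24.51%.
25.42 − 24.51 = 0.91 pp.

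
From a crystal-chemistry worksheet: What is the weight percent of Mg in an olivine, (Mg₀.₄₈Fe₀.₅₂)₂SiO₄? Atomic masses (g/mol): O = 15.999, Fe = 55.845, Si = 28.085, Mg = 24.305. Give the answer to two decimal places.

Molar mass of (Mg₀.₄₈Fe₀.₅₂)₂SiO₄: 0.96×24.305 + 1.04×55.845 + 1×28.085 + 4×15.999 = 173.493 g/mol.
Mass of Mg per formula unit: 0.96 × 24.305 = 23.333 g.
Weight fraction Mg = 23.333 / 173.493 = 0.1345.

13.45 mass %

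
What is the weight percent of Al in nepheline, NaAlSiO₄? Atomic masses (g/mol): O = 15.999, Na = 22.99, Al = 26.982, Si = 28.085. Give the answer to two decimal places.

M(NaAlSiO₄) = 142.053 g/mol.
Al contributes 1 × 26.982 = 26.982 g per mole.
26.982/142.053 = 0.1899 → 18.99%.

18.99 weight percent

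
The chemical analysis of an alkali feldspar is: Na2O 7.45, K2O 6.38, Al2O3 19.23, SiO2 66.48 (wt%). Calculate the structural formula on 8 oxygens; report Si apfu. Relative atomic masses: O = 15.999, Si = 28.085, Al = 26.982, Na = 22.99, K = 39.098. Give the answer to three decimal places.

2.984 Si apfu

Na2O (M=61.979): mol = 0.12020; Na = 0.24040, O = 0.12020.
K2O (M=94.195): mol = 0.06773; K = 0.13546, O = 0.06773.
Al2O3 (M=101.961): mol = 0.18860; Al = 0.37720, O = 0.56580.
SiO2 (M=60.083): mol = 1.10647; Si = 1.10647, O = 2.21294.
ΣO = 2.96667; factor = 8/ΣO = 2.69663.
Si apfu = 1.10647 × 2.69663 = 2.984.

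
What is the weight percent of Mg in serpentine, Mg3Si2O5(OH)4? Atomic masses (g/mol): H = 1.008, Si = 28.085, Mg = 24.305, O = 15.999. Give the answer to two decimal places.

M(Mg3Si2O5(OH)4) = 277.108 g/mol.
Mg contributes 3 × 24.305 = 72.915 g per mole.
72.915/277.108 = 0.2631 → 26.31%.

26.31 wt%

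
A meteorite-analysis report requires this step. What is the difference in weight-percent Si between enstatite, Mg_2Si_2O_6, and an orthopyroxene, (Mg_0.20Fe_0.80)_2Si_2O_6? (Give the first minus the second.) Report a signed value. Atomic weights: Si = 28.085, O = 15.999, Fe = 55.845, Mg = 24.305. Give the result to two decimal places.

First mineral: 56.170 g Si in 200.774 g formula = 27.98 wt% Si.
Second mineral: 56.170 g Si in 251.238 g formula = 22.36 wt% Si.
27.98% − 22.36% gives a difference of 5.62 percentage points.

5.62 percentage points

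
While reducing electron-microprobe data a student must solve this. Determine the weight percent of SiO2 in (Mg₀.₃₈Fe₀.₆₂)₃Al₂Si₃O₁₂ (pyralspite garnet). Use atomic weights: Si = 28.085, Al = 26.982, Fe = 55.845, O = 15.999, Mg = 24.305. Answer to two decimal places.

Molar mass of (Mg₀.₃₈Fe₀.₆₂)₃Al₂Si₃O₁₂ = 1.14×24.305 + 1.86×55.845 + 2×26.982 + 3×28.085 + 12×15.999 = 461.786 g/mol.
Each formula unit contains 3 Si, equivalent to 3/1 = 3.0000 mol SiO2.
M(SiO2) = 1×28.085 + 2×15.999 = 60.083 g/mol.
Mass of SiO2 per formula unit = 3.0000 × 60.083 = 180.249 g.
SiO2 wt% = 180.249 / 461.786 × 100 = 39.03%.

39.03 wt%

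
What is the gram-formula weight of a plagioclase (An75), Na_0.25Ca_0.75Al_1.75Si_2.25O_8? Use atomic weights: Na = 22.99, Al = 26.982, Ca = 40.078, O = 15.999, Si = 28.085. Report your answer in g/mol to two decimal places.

M = 0.25×22.99 + 0.75×40.078 + 1.75×26.982 + 2.25×28.085 + 8×15.999

274.21 g/mol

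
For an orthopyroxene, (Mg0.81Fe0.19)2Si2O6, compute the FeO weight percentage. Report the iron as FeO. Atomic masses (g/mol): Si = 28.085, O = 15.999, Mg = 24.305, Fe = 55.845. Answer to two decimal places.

12.83 wt%

Formula mass = 212.759 g/mol.
0.38 Fe → 0.3800 mol FeO per formula unit; M(FeO) = 71.844, so FeO mass = 27.301 g.
27.301/212.759 × 100 = 12.83 wt%.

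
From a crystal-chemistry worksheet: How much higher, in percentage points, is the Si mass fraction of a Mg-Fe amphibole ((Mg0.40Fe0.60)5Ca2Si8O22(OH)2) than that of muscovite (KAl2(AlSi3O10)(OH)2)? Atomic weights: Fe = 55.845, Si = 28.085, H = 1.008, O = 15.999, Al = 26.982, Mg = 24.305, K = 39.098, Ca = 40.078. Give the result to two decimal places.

3.62 percentage points

Si in (Mg0.40Fe0.60)5Ca2Si8O22(OH)2: molar mass 906.973 g/mol; 8×28.085 = 224.680 g → 24.77 wt%.
Si in KAl2(AlSi3O10)(OH)2: molar mass 398.303 g/mol; 3×28.085 = 84.255 g → 21.15 wt%.
Difference = 24.77 − 21.15 = 3.62 percentage points.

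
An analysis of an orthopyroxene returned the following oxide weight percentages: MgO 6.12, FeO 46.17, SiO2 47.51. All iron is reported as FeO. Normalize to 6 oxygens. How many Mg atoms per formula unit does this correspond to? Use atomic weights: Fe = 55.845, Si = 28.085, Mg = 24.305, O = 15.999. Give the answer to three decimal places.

MgO (M=40.304): mol = 0.15185; Mg = 0.15185, O = 0.15185.
FeO (M=71.844): mol = 0.64264; Fe = 0.64264, O = 0.64264.
SiO2 (M=60.083): mol = 0.79074; Si = 0.79074, O = 1.58148.
ΣO = 2.37597; factor = 6/ΣO = 2.52528.
Mg apfu = 0.15185 × 2.52528 = 0.383.

0.383 Mg apfu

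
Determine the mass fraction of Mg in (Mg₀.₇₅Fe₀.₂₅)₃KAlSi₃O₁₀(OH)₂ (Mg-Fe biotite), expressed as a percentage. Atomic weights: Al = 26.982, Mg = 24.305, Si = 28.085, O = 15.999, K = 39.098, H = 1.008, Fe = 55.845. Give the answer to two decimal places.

12.40 weight percent

Molar mass of (Mg₀.₇₅Fe₀.₂₅)₃KAlSi₃O₁₀(OH)₂: 2.25×24.305 + 0.75×55.845 + 1×39.098 + 1×26.982 + 3×28.085 + 12×15.999 + 2×1.008 = 440.909 g/mol.
Mass of Mg per formula unit: 2.25 × 24.305 = 54.686 g.
Weight fraction Mg = 54.686 / 440.909 = 0.1240.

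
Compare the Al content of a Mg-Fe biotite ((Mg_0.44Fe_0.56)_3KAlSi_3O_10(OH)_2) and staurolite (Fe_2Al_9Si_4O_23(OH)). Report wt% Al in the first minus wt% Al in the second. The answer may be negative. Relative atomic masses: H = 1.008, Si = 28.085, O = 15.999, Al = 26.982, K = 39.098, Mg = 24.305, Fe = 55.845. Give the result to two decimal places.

First mineral: 26.982 g Al in 470.241 g formula = 5.74 wt% Al.
Second mineral: 242.838 g Al in 851.852 g formula = 28.51 wt% Al.
5.74% − 28.51% gives a difference of -22.77 percentage points.

-22.77 percentage points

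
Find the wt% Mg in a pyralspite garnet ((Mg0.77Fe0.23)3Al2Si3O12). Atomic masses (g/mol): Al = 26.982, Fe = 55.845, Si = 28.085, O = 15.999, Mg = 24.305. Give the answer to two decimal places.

M((Mg0.77Fe0.23)3Al2Si3O12) = 424.885 g/mol.
Mg contributes 2.31 × 24.305 = 56.145 g per mole.
56.145/424.885 = 0.1321 → 13.21%.

13.21 weight percent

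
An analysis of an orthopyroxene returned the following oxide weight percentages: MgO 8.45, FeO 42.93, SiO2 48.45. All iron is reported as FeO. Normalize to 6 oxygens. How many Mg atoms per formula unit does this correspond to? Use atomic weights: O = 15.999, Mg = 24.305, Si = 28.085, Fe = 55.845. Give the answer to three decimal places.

MgO (M=40.304): mol = 0.20966; Mg = 0.20966, O = 0.20966.
FeO (M=71.844): mol = 0.59754; Fe = 0.59754, O = 0.59754.
SiO2 (M=60.083): mol = 0.80638; Si = 0.80638, O = 1.61276.
ΣO = 2.41996; factor = 6/ΣO = 2.47938.
Mg apfu = 0.20966 × 2.47938 = 0.520.

0.520 Mg apfu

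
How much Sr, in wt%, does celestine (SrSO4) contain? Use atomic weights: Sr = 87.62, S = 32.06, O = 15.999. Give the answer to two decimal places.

47.70 wt%

Formula mass = 1·87.62 + 1·32.06 + 4·15.999 = 183.676 g/mol, of which 87.620 g is Sr.
So Sr makes up 87.620/183.676 = 0.4770 of the mass, i.e. 47.70%.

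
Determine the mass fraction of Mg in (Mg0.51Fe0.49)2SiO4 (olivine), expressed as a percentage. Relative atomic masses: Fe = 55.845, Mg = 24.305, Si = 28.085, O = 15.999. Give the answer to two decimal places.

Formula mass = 1.02×24.305 + 0.98×55.845 + 1×28.085 + 4×15.999 = 171.600 g/mol, of which 24.791 g is Mg.
So Mg makes up 24.791/171.600 = 0.1445 of the mass, i.e. 14.45%.

14.45 wt%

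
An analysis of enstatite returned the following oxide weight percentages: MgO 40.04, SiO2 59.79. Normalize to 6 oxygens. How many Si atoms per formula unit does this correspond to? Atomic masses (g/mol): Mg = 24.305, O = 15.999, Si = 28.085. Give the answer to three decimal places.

MgO: 40.04/40.304 = 0.99345 mol → 0.99345 mol Mg, 0.99345 mol O.
SiO2: 59.79/60.083 = 0.99512 mol → 0.99512 mol Si, 1.99024 mol O.
Total oxygen = 2.98369 mol. Normalization factor = 6/2.98369 = 2.01093.
Si per 6 O = 0.99512 × 2.01093 = 2.001.

2.001 Si apfu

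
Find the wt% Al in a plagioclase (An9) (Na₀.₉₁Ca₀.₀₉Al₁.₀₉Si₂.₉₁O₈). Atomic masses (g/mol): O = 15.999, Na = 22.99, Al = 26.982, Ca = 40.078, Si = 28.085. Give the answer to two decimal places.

Formula mass = 0.91·22.99 + 0.09·40.078 + 1.09·26.982 + 2.91·28.085 + 8·15.999 = 263.658 g/mol, of which 29.410 g is Al.
So Al makes up 29.410/263.658 = 0.1115 of the mass, i.e. 11.15%.

11.15 weight percent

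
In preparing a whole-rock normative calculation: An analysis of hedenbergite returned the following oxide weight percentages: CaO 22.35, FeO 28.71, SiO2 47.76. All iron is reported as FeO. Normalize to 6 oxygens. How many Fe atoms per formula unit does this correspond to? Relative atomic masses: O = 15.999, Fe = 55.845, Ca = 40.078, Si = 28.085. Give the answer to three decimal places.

1.004 Fe apfu

CaO: 22.35/56.077 = 0.39856 mol → 0.39856 mol Ca, 0.39856 mol O.
FeO: 28.71/71.844 = 0.39962 mol → 0.39962 mol Fe, 0.39962 mol O.
SiO2: 47.76/60.083 = 0.79490 mol → 0.79490 mol Si, 1.58980 mol O.
Total oxygen = 2.38798 mol. Normalization factor = 6/2.38798 = 2.51258.
Fe per 6 O = 0.39962 × 2.51258 = 1.004.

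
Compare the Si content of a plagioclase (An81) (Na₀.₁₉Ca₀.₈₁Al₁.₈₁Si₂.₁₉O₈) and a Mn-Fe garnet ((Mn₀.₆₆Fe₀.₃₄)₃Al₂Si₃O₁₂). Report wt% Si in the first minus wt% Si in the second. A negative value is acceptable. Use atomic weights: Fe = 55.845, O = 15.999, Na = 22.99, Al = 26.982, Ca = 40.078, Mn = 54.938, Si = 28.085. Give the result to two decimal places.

5.36 percentage points

Si in Na₀.₁₉Ca₀.₈₁Al₁.₈₁Si₂.₁₉O₈: molar mass 275.167 g/mol; 2.19×28.085 = 61.506 g → 22.35 wt%.
Si in (Mn₀.₆₆Fe₀.₃₄)₃Al₂Si₃O₁₂: molar mass 495.946 g/mol; 3×28.085 = 84.255 g → 16.99 wt%.
Difference = 22.35 − 16.99 = 5.36 percentage points.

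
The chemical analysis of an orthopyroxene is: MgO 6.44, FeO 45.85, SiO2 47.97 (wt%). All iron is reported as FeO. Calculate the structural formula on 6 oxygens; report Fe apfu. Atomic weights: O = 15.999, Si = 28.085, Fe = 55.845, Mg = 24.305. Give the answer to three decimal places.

6.44 wt% MgO ÷ 40.304 g/mol = 0.15979 mol, giving 0.15979 Mg and 0.15979 O.
45.85 wt% FeO ÷ 71.844 g/mol = 0.63819 mol, giving 0.63819 Fe and 0.63819 O.
47.97 wt% SiO2 ÷ 60.083 g/mol = 0.79840 mol, giving 0.79840 Si and 1.59680 O.
Oxygen sums to 2.39478; scaling by 6/2.39478 = 2.50545 puts the formula on 6 O.
Fe: 0.63819 × 2.50545 = 1.599 atoms per formula unit.

1.599 Fe apfu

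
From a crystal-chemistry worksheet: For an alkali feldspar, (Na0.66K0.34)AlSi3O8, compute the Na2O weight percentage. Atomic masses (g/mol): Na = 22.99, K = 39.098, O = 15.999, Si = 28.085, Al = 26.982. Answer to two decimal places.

7.64 wt%

Molar mass of (Na0.66K0.34)AlSi3O8 = 0.66*22.99 + 0.34*39.098 + 1*26.982 + 3*28.085 + 8*15.999 = 267.696 g/mol.
Each formula unit contains 0.66 Na, equivalent to 0.66/2 = 0.3300 mol Na2O.
M(Na2O) = 2×22.99 + 1×15.999 = 61.979 g/mol.
Mass of Na2O per formula unit = 0.3300 × 61.979 = 20.453 g.
Na2O wt% = 20.453 / 267.696 × 100 = 7.64%.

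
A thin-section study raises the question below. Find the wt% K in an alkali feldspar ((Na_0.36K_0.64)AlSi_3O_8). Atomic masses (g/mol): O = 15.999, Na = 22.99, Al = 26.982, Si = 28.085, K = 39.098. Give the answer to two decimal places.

M((Na_0.36K_0.64)AlSi_3O_8) = 272.528 g/mol.
K contributes 0.64 × 39.098 = 25.023 g per mole.
25.023/272.528 = 0.0918 → 9.18%.

9.18 wt%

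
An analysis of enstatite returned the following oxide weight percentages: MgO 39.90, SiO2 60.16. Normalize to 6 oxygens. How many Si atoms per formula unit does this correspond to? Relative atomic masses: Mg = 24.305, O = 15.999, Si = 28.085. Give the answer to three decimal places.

2.008 Si apfu

MgO: 39.90/40.304 = 0.98998 mol → 0.98998 mol Mg, 0.98998 mol O.
SiO2: 60.16/60.083 = 1.00128 mol → 1.00128 mol Si, 2.00256 mol O.
Total oxygen = 2.99254 mol. Normalization factor = 6/2.99254 = 2.00499.
Si per 6 O = 1.00128 × 2.00499 = 2.008.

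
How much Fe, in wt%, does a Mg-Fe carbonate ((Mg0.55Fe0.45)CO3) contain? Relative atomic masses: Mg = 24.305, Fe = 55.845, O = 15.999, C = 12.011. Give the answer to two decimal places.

25.51 wt%

Molar mass of (Mg0.55Fe0.45)CO3: 0.55*24.305 + 0.45*55.845 + 1*12.011 + 3*15.999 = 98.506 g/mol.
Mass of Fe per formula unit: 0.45 × 55.845 = 25.130 g.
Weight fraction Fe = 25.130 / 98.506 = 0.2551.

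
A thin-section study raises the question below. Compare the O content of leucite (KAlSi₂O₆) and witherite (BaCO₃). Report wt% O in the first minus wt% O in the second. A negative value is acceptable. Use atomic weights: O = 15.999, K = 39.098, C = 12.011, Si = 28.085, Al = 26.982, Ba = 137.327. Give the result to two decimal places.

19.66 percentage points

First mineral: 95.994 g O in 218.244 g formula = 43.98 wt% O.
Second mineral: 47.997 g O in 197.335 g formula = 24.32 wt% O.
43.98% − 24.32% gives a difference of 19.66 percentage points.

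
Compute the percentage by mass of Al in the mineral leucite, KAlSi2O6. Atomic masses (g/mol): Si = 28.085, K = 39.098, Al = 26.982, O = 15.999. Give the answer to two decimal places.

M(KAlSi2O6) = 218.244 g/mol.
Al contributes 1 × 26.982 = 26.982 g per mole.
26.982/218.244 = 0.1236 → 12.36%.

12.36 weight percent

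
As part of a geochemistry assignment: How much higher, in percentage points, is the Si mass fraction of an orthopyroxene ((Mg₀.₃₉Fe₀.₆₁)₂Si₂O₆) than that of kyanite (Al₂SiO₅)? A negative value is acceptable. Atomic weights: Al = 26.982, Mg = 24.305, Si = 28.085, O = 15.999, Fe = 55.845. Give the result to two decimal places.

6.15 percentage points

First mineral: 56.170 g Si in 239.253 g formula = 23.48 wt% Si.
Second mineral: 28.085 g Si in 162.044 g formula = 17.33 wt% Si.
23.48% − 17.33% gives a difference of 6.15 percentage points.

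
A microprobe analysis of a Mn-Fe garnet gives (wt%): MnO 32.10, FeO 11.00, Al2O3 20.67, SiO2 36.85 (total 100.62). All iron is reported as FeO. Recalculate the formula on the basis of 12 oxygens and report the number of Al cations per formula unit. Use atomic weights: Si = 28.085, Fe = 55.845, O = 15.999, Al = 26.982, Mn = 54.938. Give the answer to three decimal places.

MnO: 32.10/70.937 = 0.45251 mol → 0.45251 mol Mn, 0.45251 mol O.
FeO: 11.00/71.844 = 0.15311 mol → 0.15311 mol Fe, 0.15311 mol O.
Al2O3: 20.67/101.961 = 0.20272 mol → 0.40544 mol Al, 0.60816 mol O.
SiO2: 36.85/60.083 = 0.61332 mol → 0.61332 mol Si, 1.22664 mol O.
Total oxygen = 2.44042 mol. Normalization factor = 12/2.44042 = 4.91719.
Al per 12 O = 0.40544 × 4.91719 = 1.994.

1.994 Al apfu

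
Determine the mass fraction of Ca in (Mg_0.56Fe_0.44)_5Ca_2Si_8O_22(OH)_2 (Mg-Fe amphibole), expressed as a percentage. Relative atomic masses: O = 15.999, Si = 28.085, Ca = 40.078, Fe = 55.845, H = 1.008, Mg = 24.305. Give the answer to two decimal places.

Molar mass of (Mg_0.56Fe_0.44)_5Ca_2Si_8O_22(OH)_2: 2.80×24.305 + 2.20×55.845 + 2×40.078 + 8×28.085 + 24×15.999 + 2×1.008 = 881.741 g/mol.
Mass of Ca per formula unit: 2 × 40.078 = 80.156 g.
Weight fraction Ca = 80.156 / 881.741 = 0.0909.

9.09 mass %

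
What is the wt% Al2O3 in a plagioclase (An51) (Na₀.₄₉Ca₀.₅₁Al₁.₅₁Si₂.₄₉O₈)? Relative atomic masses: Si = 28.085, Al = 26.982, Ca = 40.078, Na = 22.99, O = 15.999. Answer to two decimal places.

28.47 wt%

Molar mass of Na₀.₄₉Ca₀.₅₁Al₁.₅₁Si₂.₄₉O₈ = 0.49*22.99 + 0.51*40.078 + 1.51*26.982 + 2.49*28.085 + 8*15.999 = 270.371 g/mol.
Each formula unit contains 1.51 Al, equivalent to 1.51/2 = 0.7550 mol Al2O3.
M(Al2O3) = 2×26.982 + 3×15.999 = 101.961 g/mol.
Mass of Al2O3 per formula unit = 0.7550 × 101.961 = 76.981 g.
Al2O3 wt% = 76.981 / 270.371 × 100 = 28.47%.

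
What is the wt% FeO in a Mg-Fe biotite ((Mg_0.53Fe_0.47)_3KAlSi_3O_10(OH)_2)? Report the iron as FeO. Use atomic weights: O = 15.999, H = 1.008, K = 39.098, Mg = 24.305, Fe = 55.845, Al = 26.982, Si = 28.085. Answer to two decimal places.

21.94 wt%

Formula mass = 461.725 g/mol.
1.41 Fe → 1.4100 mol FeO per formula unit; M(FeO) = 71.844, so FeO mass = 101.300 g.
101.300/461.725 × 100 = 21.94 wt%.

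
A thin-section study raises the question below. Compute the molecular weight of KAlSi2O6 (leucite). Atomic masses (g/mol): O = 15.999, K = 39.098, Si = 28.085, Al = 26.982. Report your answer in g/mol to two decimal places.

The formula mass is the sum 1·39.098 + 1·26.982 + 2·28.085 + 6·15.999.

218.24 g/mol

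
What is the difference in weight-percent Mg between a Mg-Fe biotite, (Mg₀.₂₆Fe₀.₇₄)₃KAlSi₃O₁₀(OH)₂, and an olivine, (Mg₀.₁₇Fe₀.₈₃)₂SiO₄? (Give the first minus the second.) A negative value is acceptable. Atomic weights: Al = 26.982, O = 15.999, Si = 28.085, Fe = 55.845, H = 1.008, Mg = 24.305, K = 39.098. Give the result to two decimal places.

-0.39 percentage points

M((Mg₀.₂₆Fe₀.₇₄)₃KAlSi₃O₁₀(OH)₂) = 487.273 g/mol, so wt% Mg = 18.958/487.273 × 100 = 3.89%.
M((Mg₀.₁₇Fe₀.₈₃)₂SiO₄) = 193.047 g/mol, so wt% Mg = 8.264/193.047 × 100 = 4.28%.
3.89 − 4.28 = -0.39 pp.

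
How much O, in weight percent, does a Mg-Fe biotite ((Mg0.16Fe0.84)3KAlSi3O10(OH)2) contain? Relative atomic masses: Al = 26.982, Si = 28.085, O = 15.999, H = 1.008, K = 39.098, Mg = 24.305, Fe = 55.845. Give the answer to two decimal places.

38.65 weight percent

M((Mg0.16Fe0.84)3KAlSi3O10(OH)2) = 496.735 g/mol.
O contributes 12 × 15.999 = 191.988 g per mole.
191.988/496.735 = 0.3865 → 38.65%.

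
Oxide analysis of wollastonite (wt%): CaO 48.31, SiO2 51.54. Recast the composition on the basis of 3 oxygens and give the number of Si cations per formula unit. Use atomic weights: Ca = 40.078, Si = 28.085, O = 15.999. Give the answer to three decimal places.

CaO (M=56.077): mol = 0.86149; Ca = 0.86149, O = 0.86149.
SiO2 (M=60.083): mol = 0.85781; Si = 0.85781, O = 1.71562.
ΣO = 2.57711; factor = 3/ΣO = 1.16409.
Si apfu = 0.85781 × 1.16409 = 0.999.

0.999 Si apfu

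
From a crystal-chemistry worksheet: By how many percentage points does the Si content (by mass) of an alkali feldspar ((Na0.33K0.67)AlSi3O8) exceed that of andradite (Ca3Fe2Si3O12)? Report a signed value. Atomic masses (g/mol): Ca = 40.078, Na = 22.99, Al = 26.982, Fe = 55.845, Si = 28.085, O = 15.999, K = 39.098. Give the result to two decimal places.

M((Na0.33K0.67)AlSi3O8) = 273.011 g/mol, so wt% Si = 84.255/273.011 × 100 = 30.86%.
M(Ca3Fe2Si3O12) = 508.167 g/mol, so wt% Si = 84.255/508.167 × 100 = 16.58%.
30.86 − 16.58 = 14.28 pp.

14.28 percentage points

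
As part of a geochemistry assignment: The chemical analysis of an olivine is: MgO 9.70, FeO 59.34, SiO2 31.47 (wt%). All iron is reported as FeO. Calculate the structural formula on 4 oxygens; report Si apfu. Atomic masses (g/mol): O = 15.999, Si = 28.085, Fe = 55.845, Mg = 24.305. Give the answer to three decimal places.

0.991 Si apfu

9.70 wt% MgO ÷ 40.304 g/mol = 0.24067 mol, giving 0.24067 Mg and 0.24067 O.
59.34 wt% FeO ÷ 71.844 g/mol = 0.82596 mol, giving 0.82596 Fe and 0.82596 O.
31.47 wt% SiO2 ÷ 60.083 g/mol = 0.52378 mol, giving 0.52378 Si and 1.04756 O.
Oxygen sums to 2.11419; scaling by 4/2.11419 = 1.89198 puts the formula on 4 O.
Si: 0.52378 × 1.89198 = 0.991 atoms per formula unit.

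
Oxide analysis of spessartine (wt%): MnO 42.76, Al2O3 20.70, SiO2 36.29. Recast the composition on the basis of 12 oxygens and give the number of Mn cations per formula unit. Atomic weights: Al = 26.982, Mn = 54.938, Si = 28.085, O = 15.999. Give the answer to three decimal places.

42.76 wt% MnO ÷ 70.937 g/mol = 0.60279 mol, giving 0.60279 Mn and 0.60279 O.
20.70 wt% Al2O3 ÷ 101.961 g/mol = 0.20302 mol, giving 0.40604 Al and 0.60906 O.
36.29 wt% SiO2 ÷ 60.083 g/mol = 0.60400 mol, giving 0.60400 Si and 1.20800 O.
Oxygen sums to 2.41985; scaling by 12/2.41985 = 4.95899 puts the formula on 12 O.
Mn: 0.60279 × 4.95899 = 2.989 atoms per formula unit.

2.989 Mn apfu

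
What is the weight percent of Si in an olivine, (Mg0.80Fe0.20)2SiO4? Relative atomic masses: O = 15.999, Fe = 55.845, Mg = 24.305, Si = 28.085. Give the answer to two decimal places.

M((Mg0.80Fe0.20)2SiO4) = 153.307 g/mol.
Si contributes 1 × 28.085 = 28.085 g per mole.
28.085/153.307 = 0.1832 → 18.32%.

18.32 mass %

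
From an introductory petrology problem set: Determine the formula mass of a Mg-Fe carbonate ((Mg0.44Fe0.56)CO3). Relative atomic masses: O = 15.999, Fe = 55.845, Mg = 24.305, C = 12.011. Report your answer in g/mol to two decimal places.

101.98 g/mol

The formula mass is the sum 0.44×24.305 + 0.56×55.845 + 1×12.011 + 3×15.999.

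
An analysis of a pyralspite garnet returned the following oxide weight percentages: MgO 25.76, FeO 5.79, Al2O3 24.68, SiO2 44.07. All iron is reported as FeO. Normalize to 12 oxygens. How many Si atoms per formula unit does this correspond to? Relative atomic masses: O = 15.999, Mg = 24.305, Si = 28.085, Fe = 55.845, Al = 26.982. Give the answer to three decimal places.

3.022 Si apfu

MgO: 25.76/40.304 = 0.63914 mol → 0.63914 mol Mg, 0.63914 mol O.
FeO: 5.79/71.844 = 0.08059 mol → 0.08059 mol Fe, 0.08059 mol O.
Al2O3: 24.68/101.961 = 0.24205 mol → 0.48410 mol Al, 0.72615 mol O.
SiO2: 44.07/60.083 = 0.73349 mol → 0.73349 mol Si, 1.46698 mol O.
Total oxygen = 2.91286 mol. Normalization factor = 12/2.91286 = 4.11966.
Si per 12 O = 0.73349 × 4.11966 = 3.022.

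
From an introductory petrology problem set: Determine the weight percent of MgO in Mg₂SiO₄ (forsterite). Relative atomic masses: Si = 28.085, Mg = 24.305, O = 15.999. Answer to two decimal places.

Molar mass of Mg₂SiO₄ = 2×24.305 + 1×28.085 + 4×15.999 = 140.691 g/mol.
Each formula unit contains 2 Mg, equivalent to 2/1 = 2.0000 mol MgO.
M(MgO) = 1×24.305 + 1×15.999 = 40.304 g/mol.
Mass of MgO per formula unit = 2.0000 × 40.304 = 80.608 g.
MgO wt% = 80.608 / 140.691 × 100 = 57.29%.

57.29 wt%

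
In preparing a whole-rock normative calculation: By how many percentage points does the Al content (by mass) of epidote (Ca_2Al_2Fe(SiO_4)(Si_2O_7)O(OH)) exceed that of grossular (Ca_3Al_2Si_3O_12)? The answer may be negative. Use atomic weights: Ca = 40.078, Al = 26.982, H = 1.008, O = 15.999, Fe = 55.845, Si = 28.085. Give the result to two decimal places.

-0.81 percentage points

M(Ca_2Al_2Fe(SiO_4)(Si_2O_7)O(OH)) = 483.215 g/mol, so wt% Al = 53.964/483.215 × 100 = 11.17%.
M(Ca_3Al_2Si_3O_12) = 450.441 g/mol, so wt% Al = 53.964/450.441 × 100 = 11.98%.
11.17 − 11.98 = -0.81 pp.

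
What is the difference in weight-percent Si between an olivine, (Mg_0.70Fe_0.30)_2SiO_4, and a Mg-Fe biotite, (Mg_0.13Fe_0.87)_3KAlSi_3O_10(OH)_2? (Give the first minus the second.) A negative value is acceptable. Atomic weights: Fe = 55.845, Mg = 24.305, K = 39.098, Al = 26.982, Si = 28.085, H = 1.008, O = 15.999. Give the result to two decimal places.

0.73 percentage points

M((Mg_0.70Fe_0.30)_2SiO_4) = 159.615 g/mol, so wt% Si = 28.085/159.615 × 100 = 17.60%.
M((Mg_0.13Fe_0.87)_3KAlSi_3O_10(OH)_2) = 499.573 g/mol, so wt% Si = 84.255/499.573 × 100 = 16.87%.
17.60 − 16.87 = 0.73 pp.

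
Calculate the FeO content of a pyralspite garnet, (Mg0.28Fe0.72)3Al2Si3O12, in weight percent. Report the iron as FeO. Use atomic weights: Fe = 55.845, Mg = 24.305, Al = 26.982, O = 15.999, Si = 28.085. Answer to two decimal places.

32.93 wt%

Molar mass of (Mg0.28Fe0.72)3Al2Si3O12 = 0.84*24.305 + 2.16*55.845 + 2*26.982 + 3*28.085 + 12*15.999 = 471.248 g/mol.
Each formula unit contains 2.16 Fe, equivalent to 2.16/1 = 2.1600 mol FeO.
M(FeO) = 1×55.845 + 1×15.999 = 71.844 g/mol.
Mass of FeO per formula unit = 2.1600 × 71.844 = 155.183 g.
FeO wt% = 155.183 / 471.248 × 100 = 32.93%.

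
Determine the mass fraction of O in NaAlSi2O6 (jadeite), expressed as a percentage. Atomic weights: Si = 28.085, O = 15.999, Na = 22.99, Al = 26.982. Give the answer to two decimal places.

M(NaAlSi2O6) = 202.136 g/mol.
O contributes 6 × 15.999 = 95.994 g per mole.
95.994/202.136 = 0.4749 → 47.49%.

47.49 wt%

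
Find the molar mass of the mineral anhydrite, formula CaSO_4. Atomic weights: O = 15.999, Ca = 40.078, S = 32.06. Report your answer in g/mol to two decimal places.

136.13 g/mol

M = 1×40.078 + 1×32.06 + 4×15.999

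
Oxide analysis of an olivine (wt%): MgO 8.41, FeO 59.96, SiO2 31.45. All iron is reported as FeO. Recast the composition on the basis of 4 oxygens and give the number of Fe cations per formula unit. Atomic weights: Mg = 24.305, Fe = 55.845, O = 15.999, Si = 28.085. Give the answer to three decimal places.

MgO: 8.41/40.304 = 0.20866 mol → 0.20866 mol Mg, 0.20866 mol O.
FeO: 59.96/71.844 = 0.83459 mol → 0.83459 mol Fe, 0.83459 mol O.
SiO2: 31.45/60.083 = 0.52344 mol → 0.52344 mol Si, 1.04688 mol O.
Total oxygen = 2.09013 mol. Normalization factor = 4/2.09013 = 1.91376.
Fe per 4 O = 0.83459 × 1.91376 = 1.597.

1.597 Fe apfu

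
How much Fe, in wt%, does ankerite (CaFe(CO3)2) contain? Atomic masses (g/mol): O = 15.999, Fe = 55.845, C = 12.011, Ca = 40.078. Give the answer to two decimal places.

25.86 wt%

M(CaFe(CO3)2) = 215.939 g/mol.
Fe contributes 1 × 55.845 = 55.845 g per mole.
55.845/215.939 = 0.2586 → 25.86%.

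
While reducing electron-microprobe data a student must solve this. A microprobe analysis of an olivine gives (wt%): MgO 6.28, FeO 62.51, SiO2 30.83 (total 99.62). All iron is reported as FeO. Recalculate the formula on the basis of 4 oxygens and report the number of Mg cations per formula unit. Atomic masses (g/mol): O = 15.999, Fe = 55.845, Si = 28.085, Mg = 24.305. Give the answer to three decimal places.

0.304 Mg apfu

MgO (M=40.304): mol = 0.15582; Mg = 0.15582, O = 0.15582.
FeO (M=71.844): mol = 0.87008; Fe = 0.87008, O = 0.87008.
SiO2 (M=60.083): mol = 0.51312; Si = 0.51312, O = 1.02624.
ΣO = 2.05214; factor = 4/ΣO = 1.94918.
Mg apfu = 0.15582 × 1.94918 = 0.304.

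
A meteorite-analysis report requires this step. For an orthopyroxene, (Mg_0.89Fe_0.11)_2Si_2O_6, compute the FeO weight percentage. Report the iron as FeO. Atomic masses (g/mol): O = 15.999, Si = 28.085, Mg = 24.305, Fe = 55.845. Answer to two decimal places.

Molar mass of (Mg_0.89Fe_0.11)_2Si_2O_6 = 1.78×24.305 + 0.22×55.845 + 2×28.085 + 6×15.999 = 207.713 g/mol.
Each formula unit contains 0.22 Fe, equivalent to 0.22/1 = 0.2200 mol FeO.
M(FeO) = 1×55.845 + 1×15.999 = 71.844 g/mol.
Mass of FeO per formula unit = 0.2200 × 71.844 = 15.806 g.
FeO wt% = 15.806 / 207.713 × 100 = 7.61%.

7.61 wt%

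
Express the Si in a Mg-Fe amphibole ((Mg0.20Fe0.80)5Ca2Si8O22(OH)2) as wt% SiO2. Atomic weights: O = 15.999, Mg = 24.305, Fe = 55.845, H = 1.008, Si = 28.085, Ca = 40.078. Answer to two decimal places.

Molar mass of (Mg0.20Fe0.80)5Ca2Si8O22(OH)2 = 1*24.305 + 4*55.845 + 2*40.078 + 8*28.085 + 24*15.999 + 2*1.008 = 938.513 g/mol.
Each formula unit contains 8 Si, equivalent to 8/1 = 8.0000 mol SiO2.
M(SiO2) = 1×28.085 + 2×15.999 = 60.083 g/mol.
Mass of SiO2 per formula unit = 8.0000 × 60.083 = 480.664 g.
SiO2 wt% = 480.664 / 938.513 × 100 = 51.22%.

51.22 wt%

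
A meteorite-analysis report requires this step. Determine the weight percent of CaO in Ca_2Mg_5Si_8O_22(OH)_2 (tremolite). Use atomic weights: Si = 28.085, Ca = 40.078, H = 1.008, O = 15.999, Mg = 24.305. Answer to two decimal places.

13.81 wt%

Formula mass = 812.353 g/mol.
2 Ca → 2.0000 mol CaO per formula unit; M(CaO) = 56.077, so CaO mass = 112.154 g.
112.154/812.353 × 100 = 13.81 wt%.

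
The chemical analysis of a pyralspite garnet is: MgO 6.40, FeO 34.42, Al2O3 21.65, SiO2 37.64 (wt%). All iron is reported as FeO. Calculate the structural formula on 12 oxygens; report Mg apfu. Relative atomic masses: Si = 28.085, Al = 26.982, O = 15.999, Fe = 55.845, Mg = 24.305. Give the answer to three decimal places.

MgO (M=40.304): mol = 0.15879; Mg = 0.15879, O = 0.15879.
FeO (M=71.844): mol = 0.47909; Fe = 0.47909, O = 0.47909.
Al2O3 (M=101.961): mol = 0.21234; Al = 0.42468, O = 0.63702.
SiO2 (M=60.083): mol = 0.62647; Si = 0.62647, O = 1.25294.
ΣO = 2.52784; factor = 12/ΣO = 4.74714.
Mg apfu = 0.15879 × 4.74714 = 0.754.

0.754 Mg apfu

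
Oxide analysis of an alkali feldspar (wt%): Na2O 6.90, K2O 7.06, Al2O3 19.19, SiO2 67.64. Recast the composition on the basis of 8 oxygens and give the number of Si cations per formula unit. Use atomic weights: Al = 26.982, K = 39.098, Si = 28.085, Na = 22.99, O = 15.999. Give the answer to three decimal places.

3.000 Si apfu

Na2O: 6.90/61.979 = 0.11133 mol → 0.22266 mol Na, 0.11133 mol O.
K2O: 7.06/94.195 = 0.07495 mol → 0.14990 mol K, 0.07495 mol O.
Al2O3: 19.19/101.961 = 0.18821 mol → 0.37642 mol Al, 0.56463 mol O.
SiO2: 67.64/60.083 = 1.12578 mol → 1.12578 mol Si, 2.25156 mol O.
Total oxygen = 3.00247 mol. Normalization factor = 8/3.00247 = 2.66447.
Si per 8 O = 1.12578 × 2.66447 = 3.000.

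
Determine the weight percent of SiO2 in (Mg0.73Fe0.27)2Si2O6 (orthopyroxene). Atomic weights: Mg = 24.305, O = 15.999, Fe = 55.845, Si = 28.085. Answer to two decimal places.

55.17 wt%

Molar mass of (Mg0.73Fe0.27)2Si2O6 = 1.46·24.305 + 0.54·55.845 + 2·28.085 + 6·15.999 = 217.806 g/mol.
Each formula unit contains 2 Si, equivalent to 2/1 = 2.0000 mol SiO2.
M(SiO2) = 1×28.085 + 2×15.999 = 60.083 g/mol.
Mass of SiO2 per formula unit = 2.0000 × 60.083 = 120.166 g.
SiO2 wt% = 120.166 / 217.806 × 100 = 55.17%.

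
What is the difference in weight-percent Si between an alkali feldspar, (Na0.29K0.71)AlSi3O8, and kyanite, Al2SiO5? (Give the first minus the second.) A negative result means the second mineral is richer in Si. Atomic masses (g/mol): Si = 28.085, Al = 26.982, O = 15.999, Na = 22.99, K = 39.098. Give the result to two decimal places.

13.46 percentage points

Si in (Na0.29K0.71)AlSi3O8: molar mass 273.656 g/mol; 3×28.085 = 84.255 g → 30.79 wt%.
Si in Al2SiO5: molar mass 162.044 g/mol; 1×28.085 = 28.085 g → 17.33 wt%.
Difference = 30.79 − 17.33 = 13.46 percentage points.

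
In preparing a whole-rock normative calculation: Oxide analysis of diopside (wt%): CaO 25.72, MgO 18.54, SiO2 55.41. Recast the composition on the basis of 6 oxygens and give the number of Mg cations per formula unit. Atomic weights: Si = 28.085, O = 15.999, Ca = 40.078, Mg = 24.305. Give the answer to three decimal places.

0.999 Mg apfu

CaO: 25.72/56.077 = 0.45866 mol → 0.45866 mol Ca, 0.45866 mol O.
MgO: 18.54/40.304 = 0.46000 mol → 0.46000 mol Mg, 0.46000 mol O.
SiO2: 55.41/60.083 = 0.92222 mol → 0.92222 mol Si, 1.84444 mol O.
Total oxygen = 2.76310 mol. Normalization factor = 6/2.76310 = 2.17147.
Mg per 6 O = 0.46000 × 2.17147 = 0.999.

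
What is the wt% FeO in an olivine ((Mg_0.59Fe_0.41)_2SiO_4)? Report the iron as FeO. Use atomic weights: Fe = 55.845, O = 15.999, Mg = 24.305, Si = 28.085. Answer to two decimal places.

Formula mass = 166.554 g/mol.
0.82 Fe → 0.8200 mol FeO per formula unit; M(FeO) = 71.844, so FeO mass = 58.912 g.
58.912/166.554 × 100 = 35.37 wt%.

35.37 wt%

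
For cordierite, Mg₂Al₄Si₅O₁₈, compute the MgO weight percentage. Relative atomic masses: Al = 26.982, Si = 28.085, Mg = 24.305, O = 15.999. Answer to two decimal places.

Formula mass = 584.945 g/mol.
2 Mg → 2.0000 mol MgO per formula unit; M(MgO) = 40.304, so MgO mass = 80.608 g.
80.608/584.945 × 100 = 13.78 wt%.

13.78 wt%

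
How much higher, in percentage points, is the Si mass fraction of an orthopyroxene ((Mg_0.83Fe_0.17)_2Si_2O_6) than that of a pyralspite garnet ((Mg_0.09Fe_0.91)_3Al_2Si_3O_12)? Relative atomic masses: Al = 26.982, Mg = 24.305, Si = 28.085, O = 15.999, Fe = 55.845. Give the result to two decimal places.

M((Mg_0.83Fe_0.17)_2Si_2O_6) = 211.498 g/mol, so wt% Si = 56.170/211.498 × 100 = 26.56%.
M((Mg_0.09Fe_0.91)_3Al_2Si_3O_12) = 489.226 g/mol, so wt% Si = 84.255/489.226 × 100 = 17.22%.
26.56 − 17.22 = 9.34 pp.

9.34 percentage points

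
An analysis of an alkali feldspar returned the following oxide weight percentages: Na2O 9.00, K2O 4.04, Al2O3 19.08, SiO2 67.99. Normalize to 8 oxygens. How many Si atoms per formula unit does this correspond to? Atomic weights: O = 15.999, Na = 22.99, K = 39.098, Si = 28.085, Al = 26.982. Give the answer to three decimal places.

9.00 wt% Na2O ÷ 61.979 g/mol = 0.14521 mol, giving 0.29042 Na and 0.14521 O.
4.04 wt% K2O ÷ 94.195 g/mol = 0.04289 mol, giving 0.08578 K and 0.04289 O.
19.08 wt% Al2O3 ÷ 101.961 g/mol = 0.18713 mol, giving 0.37426 Al and 0.56139 O.
67.99 wt% SiO2 ÷ 60.083 g/mol = 1.13160 mol, giving 1.13160 Si and 2.26320 O.
Oxygen sums to 3.01269; scaling by 8/3.01269 = 2.65543 puts the formula on 8 O.
Si: 1.13160 × 2.65543 = 3.005 atoms per formula unit.

3.005 Si apfu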